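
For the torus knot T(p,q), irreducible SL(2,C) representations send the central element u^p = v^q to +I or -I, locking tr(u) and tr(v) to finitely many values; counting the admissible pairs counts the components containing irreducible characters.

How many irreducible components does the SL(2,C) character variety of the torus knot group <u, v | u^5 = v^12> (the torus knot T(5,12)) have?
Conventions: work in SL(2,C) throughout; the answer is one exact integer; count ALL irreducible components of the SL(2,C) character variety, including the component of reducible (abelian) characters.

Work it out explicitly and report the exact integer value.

23

In the torus knot group T(5,12), u^5 = v^12 is central, so an irreducible representation sends it to +I or -I (Schur).
So on each irreducible component the traces are pinned: tr(u) = 2*cos(pi*alpha/5) with 1 <= alpha <= 4, tr(v) = 2*cos(pi*beta/12) with 1 <= beta <= 11.
Consistency of u^5 = (-1)^alpha I with v^12 = (-1)^beta I forces alpha = beta (mod 2).
Enumerate parity-matched pairs: 2*6 odd-odd plus 2*5 even-even gives 22.
Total: 22 irreducible-character components + 1 reducible (abelian) component = 23.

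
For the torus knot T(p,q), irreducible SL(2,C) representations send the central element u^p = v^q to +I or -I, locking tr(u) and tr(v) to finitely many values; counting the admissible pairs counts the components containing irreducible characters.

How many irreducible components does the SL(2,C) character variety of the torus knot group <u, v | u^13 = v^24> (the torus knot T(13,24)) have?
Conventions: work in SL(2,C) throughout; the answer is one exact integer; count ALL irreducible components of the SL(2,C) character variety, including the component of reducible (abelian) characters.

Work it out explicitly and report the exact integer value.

For T(13,24): irreducibility forces the central element u^13 = v^24 to one of +I, -I.
So on each irreducible component the traces are pinned: tr(u) = 2*cos(pi*alpha/13) with 1 <= alpha <= 12, tr(v) = 2*cos(pi*beta/24) with 1 <= beta <= 23.
The two central values (-1)^alpha I and (-1)^beta I must be the same matrix, so alpha and beta share a parity.
Counting: 6 odd alphas x 12 odd betas + 6 even alphas x 11 even betas = 72 + 66 = 138.
components with irreducible characters: 138; plus the single component of reducible (abelian) characters: total 139.

139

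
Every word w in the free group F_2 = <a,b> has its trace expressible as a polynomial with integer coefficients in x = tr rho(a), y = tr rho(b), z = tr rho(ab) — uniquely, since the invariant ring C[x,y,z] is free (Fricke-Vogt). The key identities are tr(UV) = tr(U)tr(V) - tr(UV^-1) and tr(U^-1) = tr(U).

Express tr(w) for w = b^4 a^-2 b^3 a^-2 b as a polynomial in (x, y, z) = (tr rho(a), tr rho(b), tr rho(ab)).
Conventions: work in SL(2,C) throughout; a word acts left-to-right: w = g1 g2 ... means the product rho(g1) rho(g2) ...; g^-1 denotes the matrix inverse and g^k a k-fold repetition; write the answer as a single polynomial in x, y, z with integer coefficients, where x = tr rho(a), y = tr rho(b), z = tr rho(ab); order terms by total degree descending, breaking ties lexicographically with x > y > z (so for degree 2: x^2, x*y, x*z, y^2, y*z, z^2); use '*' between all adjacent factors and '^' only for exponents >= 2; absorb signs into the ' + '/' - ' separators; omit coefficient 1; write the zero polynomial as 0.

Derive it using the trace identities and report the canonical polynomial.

x^4*y^8 - 2*x^3*y^7*z - 6*x^4*y^6 - 2*x^2*y^8 + x^2*y^6*z^2 + 10*x^3*y^5*z + 2*x*y^7*z + 11*x^4*y^4 + 14*x^2*y^6 - 4*x^2*y^4*z^2 + y^8 - 14*x^3*y^3*z - 12*x*y^5*z - 6*x^4*y^2 - 30*x^2*y^4 + 4*x^2*y^2*z^2 - 8*y^6 + 5*x^3*y*z + 20*x*y^3*z + 19*x^2*y^2 - x^2*z^2 + 20*y^4 - 8*x*y*z - 16*y^2 + 2

next, trace(b^2) = trace(b)*trace(b) - trace(1)   [square of b] = y^2 - 2
trace(b^3) = trace(b)*trace(b^2) - trace(b)   [square of b] = y^3 - 3*y
trace(b^4) = trace(b)*trace(b^3) - trace(b^2)   [square of b] = y^4 - 4*y^2 + 2
next, trace(b^5) = trace(b)*trace(b^4) - trace(b^3)   [square of b] = y^5 - 5*y^3 + 5*y
trace(b^6) = trace(b)*trace(b^5) - trace(b^4)   [square of b] = y^6 - 6*y^4 + 9*y^2 - 2
trace(b^7) = trace(b)*trace(b^6) - trace(b^5)   [square of b] = y^7 - 7*y^5 + 14*y^3 - 7*y
next, trace(b^8) = trace(b)*trace(b^7) - trace(b^6)   [square of b] = y^8 - 8*y^6 + 20*y^4 - 16*y^2 + 2
trace(b a b) = trace(b)*trace(a b) - trace(a)   [square of b] = y*z - x
and trace(b^2 a b) = trace(b)*trace(b a b) - trace(b a)   [square of b] = y^2*z - x*y - z
trace(a b^4) = trace(b)*trace(b^2 a b) - trace(b^2 a)   [square of b] = y^3*z - x*y^2 - 2*y*z + x
trace(a b^5) = trace(b)*trace(a b^4) - trace(a b^3)   [square of b] = y^4*z - x*y^3 - 3*y^2*z + 2*x*y + z
trace(b^3 a b^3) = trace(b)*trace(a b^5) - trace(a b^4)   [square of b] = y^5*z - x*y^4 - 4*y^3*z + 3*x*y^2 + 3*y*z - x
next, trace(b^6 a b) = trace(b)*trace(b^3 a b^3) - trace(b^3 a b^2)   [square of b] = y^6*z - x*y^5 - 5*y^4*z + 4*x*y^3 + 6*y^2*z - 3*x*y - z
trace(b^8 a) = trace(b)*trace(b^6 a b) - trace(b^6 a)   [square of b] = y^7*z - x*y^6 - 6*y^5*z + 5*x*y^4 + 10*y^3*z - 6*x*y^2 - 4*y*z + x
trace(b^3 a^-1 b^5) = trace(b^8)*trace(a) - trace(b^8 a)   [inverse elimination on a] = x*y^8 - y^7*z - 7*x*y^6 + 6*y^5*z + 15*x*y^4 - 10*y^3*z - 10*x*y^2 + 4*y*z + x
and trace(a b a b) = trace(a b)*trace(a b) - trace(1)   [split at a repeated a] = z^2 - 2
trace(a b a) = trace(a)*trace(b a) - trace(b)   [square of a] = x*z - y
and trace(a b^2 a b) = trace(b)*trace(a b a b) - trace(a b a)   [square of b] = y*z^2 - x*z - y
trace(a b^2 a) = trace(a)*trace(b^2 a) - trace(b^2)   [square of a] = x*y*z - x^2 - y^2 + 2
next, trace(b a b^2 a b) = trace(b)*trace(a b^2 a b) - trace(a b^2 a)   [square of b] = y^2*z^2 - 2*x*y*z + x^2 - 2
trace(b^2 a b^2 a b) = trace(b)*trace(b a b^2 a b) - trace(b a b^2 a)   [square of b] = y^3*z^2 - 2*x*y^2*z + x^2*y - y*z^2 + x*z - y
trace(b a b^4 a b) = trace(b)*trace(b^2 a b^2 a b) - trace(b^2 a b^2 a)   [square of b] = y^4*z^2 - 2*x*y^3*z + x^2*y^2 - 2*y^2*z^2 + 3*x*y*z - x^2 - y^2 + 2
and trace(a b a b^3) = trace(b)*trace(a b a b^2) - trace(a b a b)   [square of b] = y^2*z^2 - x*y*z - y^2 - z^2 + 2
trace(b a b^4 a) = trace(b)*trace(a b a b^3) - trace(a b a b^2)   [square of b] = y^3*z^2 - x*y^2*z - y^3 - 2*y*z^2 + x*z + 3*y
trace(b a b^3 a b^3) = trace(b)*trace(b a b^4 a b) - trace(b a b^4 a)   [square of b] = y^5*z^2 - 2*x*y^4*z + x^2*y^3 - 3*y^3*z^2 + 4*x*y^2*z - x^2*y + 2*y*z^2 - x*z - y
next, trace(b a b^3 a b^2) = trace(b)*trace(b a b^3 a b) - trace(b a b^3 a)   [square of b] = y^4*z^2 - 2*x*y^3*z + x^2*y^2 - 2*y^2*z^2 + 2*x*y*z + z^2 - 2
next, trace(b^5 a b^3 a) = trace(b)*trace(b a b^3 a b^3) - trace(b a b^3 a b^2)   [square of b] = y^6*z^2 - 2*x*y^5*z + x^2*y^4 - 4*y^4*z^2 + 6*x*y^3*z - 2*x^2*y^2 + 4*y^2*z^2 - 3*x*y*z - y^2 - z^2 + 2
trace(b^3 a^-1 b^5 a) = trace(b^5 a b^3)*trace(a) - trace(b^5 a b^3 a)   [inverse elimination on a] = x*y^7*z - x^2*y^6 - y^6*z^2 - 4*x*y^5*z + 4*x^2*y^4 + 4*y^4*z^2 + 4*x*y^3*z - 4*x^2*y^2 - 4*y^2*z^2 - x*y*z + x^2 + y^2 + z^2 - 2
next, trace(a^-1 b^5 a^-1 b^3) = trace(b^3 a^-1 b^5)*trace(a) - trace(b^3 a^-1 b^5 a)   [inverse elimination on a] = x^2*y^8 - 2*x*y^7*z - 6*x^2*y^6 + y^6*z^2 + 10*x*y^5*z + 11*x^2*y^4 - 4*y^4*z^2 - 14*x*y^3*z - 6*x^2*y^2 + 4*y^2*z^2 + 5*x*y*z - y^2 - z^2 + 2
next, trace(a^-1 b^3 a^-2 b^5) = trace(a^-1 b^5 a^-1 b^3)*trace(a) - trace(a^-1 b^5 a^-1 b^3 a)   [inverse elimination on a] = x^3*y^8 - 2*x^2*y^7*z - 6*x^3*y^6 - x*y^8 + x*y^6*z^2 + 10*x^2*y^5*z + y^7*z + 11*x^3*y^4 + 7*x*y^6 - 4*x*y^4*z^2 - 14*x^2*y^3*z - 6*y^5*z - 6*x^3*y^2 - 15*x*y^4 + 4*x*y^2*z^2 + 5*x^2*y*z + 10*y^3*z + 9*x*y^2 - x*z^2 - 4*y*z + x
trace(b^3 a^-2 b^5) = trace(a^-1 b^8)*trace(a) - trace(a^-1 b^8 a)   [inverse elimination on a] = x^2*y^8 - x*y^7*z - 7*x^2*y^6 - y^8 + 6*x*y^5*z + 15*x^2*y^4 + 8*y^6 - 10*x*y^3*z - 10*x^2*y^2 - 20*y^4 + 4*x*y*z + x^2 + 16*y^2 - 2
trace(b^4 a^-2 b^3 a^-2 b) = trace(a^-1 b^3 a^-2 b^5)*trace(a) - trace(a^-1 b^3 a^-2 b^5 a)   [inverse elimination on a] = x^4*y^8 - 2*x^3*y^7*z - 6*x^4*y^6 - 2*x^2*y^8 + x^2*y^6*z^2 + 10*x^3*y^5*z + 2*x*y^7*z + 11*x^4*y^4 + 14*x^2*y^6 - 4*x^2*y^4*z^2 + y^8 - 14*x^3*y^3*z - 12*x*y^5*z - 6*x^4*y^2 - 30*x^2*y^4 + 4*x^2*y^2*z^2 - 8*y^6 + 5*x^3*y*z + 20*x*y^3*z + 19*x^2*y^2 - x^2*z^2 + 20*y^4 - 8*x*y*z - 16*y^2 + 2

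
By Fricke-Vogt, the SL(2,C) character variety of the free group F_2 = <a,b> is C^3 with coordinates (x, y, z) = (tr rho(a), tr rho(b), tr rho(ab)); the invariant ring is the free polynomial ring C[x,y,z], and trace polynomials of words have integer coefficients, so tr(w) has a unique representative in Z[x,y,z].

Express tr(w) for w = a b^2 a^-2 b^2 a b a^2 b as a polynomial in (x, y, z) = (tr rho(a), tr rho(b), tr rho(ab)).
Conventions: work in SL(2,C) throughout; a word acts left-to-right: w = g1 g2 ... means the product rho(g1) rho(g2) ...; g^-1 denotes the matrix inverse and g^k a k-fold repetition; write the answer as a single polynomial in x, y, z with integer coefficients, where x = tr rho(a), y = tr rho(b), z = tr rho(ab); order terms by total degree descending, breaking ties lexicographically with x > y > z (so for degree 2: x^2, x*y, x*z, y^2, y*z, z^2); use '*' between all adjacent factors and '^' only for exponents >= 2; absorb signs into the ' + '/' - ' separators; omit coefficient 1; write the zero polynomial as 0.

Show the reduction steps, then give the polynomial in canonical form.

x^3*y^3*z^3 - x^4*y^2*z^2 - x^2*y^4*z^2 - x^2*y^2*z^4 + 2*x^2*y^2*z^2 + y^4*z^2 + 2*x^3*y*z + 2*x*y*z^3 + x^2*y^2 - 2*y^2*z^2 - 5*x*y*z - x^2 - y^2 + 2

and trace(a b a b) = trace(a b)*trace(a b) - trace(1)  (split on a) = z^2 - 2
trace(b a b a b a) = trace(a b)*trace(a b a b) - trace(a^-1 b^-1)  (split on a) = z^3 - 3*z
trace(a b a) = trace(a)*trace(b a) - trace(b)  (reduce the a square) = x*z - y
next, trace(b a b a b) = trace(b)*trace(a b a b) - trace(a b a)  (reduce the b square) = y*z^2 - x*z - y
trace(a b a^2 b a b) = trace(a)*trace(b a b a b a) - trace(b a b a b)  (reduce the a square) = x*z^3 - y*z^2 - 2*x*z + y
trace(b a b) = trace(b)*trace(a b) - trace(a)  (reduce the b square) = y*z - x
next, trace(b a^2 b a) = trace(a)*trace(b a b a) - trace(b a b)  (reduce the a square) = x*z^2 - y*z - x
trace(a^2) = trace(a)*trace(a) - trace(1)  (reduce the a square) = x^2 - 2
next, trace(b a^2 b) = trace(b)*trace(a^2 b) - trace(a^2)  (reduce the b square) = x*y*z - x^2 - y^2 + 2
trace(a b a^2 b a) = trace(a)*trace(b a^2 b a) - trace(b a^2 b)  (reduce the a square) = x^2*z^2 - 2*x*y*z + y^2 - 2
trace(a b a^2 b a b^2) = trace(b)*trace(a b a^2 b a b) - trace(a b a^2 b a)  (reduce the b square) = x*y*z^3 - x^2*z^2 - y^2*z^2 + 2
next, trace(b a b a^2 b a b^2) = trace(b)*trace(a b a^2 b a b^2) - trace(a b a^2 b a b)  (reduce the b square) = x*y^2*z^3 - x^2*y*z^2 - y^3*z^2 - x*z^3 + y*z^2 + 2*x*z + y
trace(b^2 a b a^2 b a b^2) = trace(b)*trace(b a b a^2 b a b^2) - trace(b a b a^2 b a b)  (reduce the b square) = x*y^3*z^3 - x^2*y^2*z^2 - y^4*z^2 - 2*x*y*z^3 + x^2*z^2 + 2*y^2*z^2 + 2*x*y*z + y^2 - 2
next, trace(b a b a b a b a) = trace(b a b a)*trace(b a b a) - trace(1)  (split on b) = z^4 - 4*z^2 + 2
trace(b a b a b a b) = trace(b)*trace(a b a b a b) - trace(a b a b a)  (reduce the b square) = y*z^3 - x*z^2 - 2*y*z + x
next, trace(a b a^2 b a b a b) = trace(a)*trace(b a b a b a b a) - trace(b a b a b a b)  (reduce the a square) = x*z^4 - y*z^3 - 3*x*z^2 + 2*y*z + x
and trace(a b a^2) = trace(a)*trace(b a^2) - trace(b a)  (reduce the a square) = x^2*z - x*y - z
and trace(b a b a^2 b) = trace(b)*trace(a b a^2 b) - trace(a b a^2)  (reduce the b square) = x*y*z^2 - x^2*z - y^2*z + z
next, trace(a b a^2 b a b a) = trace(a)*trace(b a b a^2 b a) - trace(b a b a^2 b)  (reduce the a square) = x^2*z^3 - 2*x*y*z^2 - x^2*z + y^2*z + x*y - z
trace(a b^2 a b a^2 b a b) = trace(b)*trace(a b a^2 b a b a b) - trace(a b a^2 b a b a)  (reduce the b square) = x*y*z^4 - x^2*z^3 - y^2*z^3 - x*y*z^2 + x^2*z + y^2*z + z
next, trace(b^2 a b a b) = trace(b)*trace(b a b a b) - trace(b a b a)  (reduce the b square) = y^2*z^2 - x*y*z - y^2 - z^2 + 2
trace(b a^2 b^2 a b a) = trace(a)*trace(b^2 a b a b a) - trace(b^2 a b a b)  (reduce the a square) = x*y*z^3 - x^2*z^2 - y^2*z^2 - x*y*z + x^2 + y^2 + z^2 - 2
trace(b^2 a b^2 a) = trace(b)*trace(a b^2 a b) - trace(a b^2 a)  (reduce the b square) = y^2*z^2 - 2*x*y*z + x^2 - 2
and trace(a b^3) = trace(b)*trace(a b^2) - trace(a b)  (reduce the b square) = y^2*z - x*y - z
and trace(b^2 a b^2) = trace(b)*trace(a b^3) - trace(a b^2)  (reduce the b square) = y^3*z - x*y^2 - 2*y*z + x
trace(b a^2 b^2 a b) = trace(a)*trace(b^2 a b^2 a) - trace(b^2 a b^2)  (reduce the a square) = x*y^2*z^2 - 2*x^2*y*z - y^3*z + x^3 + x*y^2 + 2*y*z - 3*x
trace(a b^2 a b a^2 b a) = trace(a)*trace(b a^2 b^2 a b a) - trace(b a^2 b^2 a b)  (reduce the a square) = x^2*y*z^3 - x^3*z^2 - 2*x*y^2*z^2 + x^2*y*z + y^3*z + x*z^2 - 2*y*z + x
trace(b^2 a b a^2 b a b^2 a) = trace(b)*trace(a b^2 a b a^2 b a b) - trace(a b^2 a b a^2 b a)  (reduce the b square) = x*y^2*z^4 - 2*x^2*y*z^3 - y^3*z^3 + x^3*z^2 + x*y^2*z^2 - x*z^2 + 3*y*z - x
and trace(b^2 a b a^2 b a b^2 a^-1) = trace(b^2 a b a^2 b a b^2)*trace(a) - trace(b^2 a b a^2 b a b^2 a)  (eliminate a^-1) = x^2*y^3*z^3 - x^3*y^2*z^2 - x*y^4*z^2 - x*y^2*z^4 + y^3*z^3 + x*y^2*z^2 + 2*x^2*y*z + x*y^2 + x*z^2 - 3*y*z - x
trace(a b^2 a^-2 b^2 a b a^2 b) = trace(b^2 a b a^2 b a b^2 a^-1)*trace(a) - trace(b^2 a b a^2 b a b^2)  (eliminate a^-1) = x^3*y^3*z^3 - x^4*y^2*z^2 - x^2*y^4*z^2 - x^2*y^2*z^4 + 2*x^2*y^2*z^2 + y^4*z^2 + 2*x^3*y*z + 2*x*y*z^3 + x^2*y^2 - 2*y^2*z^2 - 5*x*y*z - x^2 - y^2 + 2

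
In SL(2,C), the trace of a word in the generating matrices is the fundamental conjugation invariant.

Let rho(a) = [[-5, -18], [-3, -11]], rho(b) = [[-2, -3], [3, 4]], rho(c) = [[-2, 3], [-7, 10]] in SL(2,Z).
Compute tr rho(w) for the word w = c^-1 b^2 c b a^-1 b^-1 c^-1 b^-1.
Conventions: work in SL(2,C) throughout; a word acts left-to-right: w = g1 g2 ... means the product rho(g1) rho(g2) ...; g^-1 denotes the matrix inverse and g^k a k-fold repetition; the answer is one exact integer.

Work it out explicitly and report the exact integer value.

rho(c^-1) = [[10, -3], [7, -2]]
... * rho(b) = [[-2, -3], [3, 4]]  ->  [[-29, -42], [-20, -29]]
... * rho(b) = [[-2, -3], [3, 4]]  ->  [[-68, -81], [-47, -56]]
... * rho(c) = [[-2, 3], [-7, 10]]  ->  [[703, -1014], [486, -701]]
... * rho(b) = [[-2, -3], [3, 4]]  ->  [[-4448, -6165], [-3075, -4262]]
... * rho(a^-1) = [[-11, 18], [3, -5]]  ->  [[30433, -49239], [21039, -34040]]
... * rho(b^-1) = [[4, 3], [-3, -2]]  ->  [[269449, 189777], [186276, 131197]]
... * rho(c^-1) = [[10, -3], [7, -2]]  ->  [[4022929, -1187901], [2781139, -821222]]
... * rho(b^-1) = [[4, 3], [-3, -2]]  ->  [[19655419, 14444589], [13588222, 9985861]]
tr = 19655419 + 9985861 = 29641280

29641280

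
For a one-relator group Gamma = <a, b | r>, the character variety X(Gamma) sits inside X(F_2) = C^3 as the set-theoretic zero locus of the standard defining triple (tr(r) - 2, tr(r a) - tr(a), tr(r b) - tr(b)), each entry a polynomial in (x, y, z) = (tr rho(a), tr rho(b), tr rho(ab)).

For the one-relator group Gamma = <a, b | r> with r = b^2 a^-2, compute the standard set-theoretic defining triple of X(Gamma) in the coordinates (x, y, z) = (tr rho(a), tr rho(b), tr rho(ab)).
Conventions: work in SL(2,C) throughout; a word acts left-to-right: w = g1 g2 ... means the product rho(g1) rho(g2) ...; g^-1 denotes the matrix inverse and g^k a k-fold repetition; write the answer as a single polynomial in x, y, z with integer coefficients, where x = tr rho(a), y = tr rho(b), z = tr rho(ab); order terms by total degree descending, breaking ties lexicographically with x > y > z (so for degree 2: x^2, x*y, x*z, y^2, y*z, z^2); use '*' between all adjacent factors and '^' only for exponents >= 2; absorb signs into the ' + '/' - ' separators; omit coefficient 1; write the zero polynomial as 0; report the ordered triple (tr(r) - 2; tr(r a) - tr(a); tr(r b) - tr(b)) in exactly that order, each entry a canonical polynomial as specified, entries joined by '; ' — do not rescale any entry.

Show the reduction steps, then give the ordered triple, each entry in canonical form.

so tr(b^2) = tr(b) tr(b) - tr(1) = y^2 - 2
tr(b^2 a) = tr(b) tr(a b) - tr(a) = y*z - x
tr(b^2 a^-1) = tr(b^2) tr(a) - tr(b^2 a) = x*y^2 - y*z - x
tr(b^2 a^-2) = tr(b^2 a^-1) tr(a) - tr(b^2) = x^2*y^2 - x*y*z - x^2 - y^2 + 2
tr(b^3) = tr(b) tr(b^2) - tr(b) = y^3 - 3*y
reduce: tr(b^3 a) = tr(b) tr(b a b) - tr(b a) = y^2*z - x*y - z
so tr(b^3 a^-1) = tr(b^3) tr(a) - tr(b^3 a) = x*y^3 - y^2*z - 2*x*y + z
reduce: tr(b^2 a^-2 b) = tr(b^3 a^-1) tr(a) - tr(b^3) = x^2*y^3 - x*y^2*z - 2*x^2*y - y^3 + x*z + 3*y
assemble the triple (tr(r) - 2; tr(r a) - x; tr(r b) - y)

x^2*y^2 - x*y*z - x^2 - y^2; x*y^2 - y*z - 2*x; x^2*y^3 - x*y^2*z - 2*x^2*y - y^3 + x*z + 2*y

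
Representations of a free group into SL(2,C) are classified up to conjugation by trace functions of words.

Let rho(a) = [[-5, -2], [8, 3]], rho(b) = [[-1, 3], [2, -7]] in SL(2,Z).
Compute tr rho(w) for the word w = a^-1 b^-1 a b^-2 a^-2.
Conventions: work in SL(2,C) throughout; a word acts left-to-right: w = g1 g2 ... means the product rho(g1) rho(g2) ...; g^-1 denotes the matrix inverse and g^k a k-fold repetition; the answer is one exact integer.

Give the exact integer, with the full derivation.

400

rho(a^-1) = [[3, 2], [-8, -5]]
... * rho(b^-1) = [[-7, -3], [-2, -1]]  ->  [[-25, -11], [66, 29]]
... * rho(a) = [[-5, -2], [8, 3]]  ->  [[37, 17], [-98, -45]]
... * rho(b^-1) = [[-7, -3], [-2, -1]]  ->  [[-293, -128], [776, 339]]
... * rho(b^-1) = [[-7, -3], [-2, -1]]  ->  [[2307, 1007], [-6110, -2667]]
... * rho(a^-1) = [[3, 2], [-8, -5]]  ->  [[-1135, -421], [3006, 1115]]
... * rho(a^-1) = [[3, 2], [-8, -5]]  ->  [[-37, -165], [98, 437]]
tr = -37 + 437 = 400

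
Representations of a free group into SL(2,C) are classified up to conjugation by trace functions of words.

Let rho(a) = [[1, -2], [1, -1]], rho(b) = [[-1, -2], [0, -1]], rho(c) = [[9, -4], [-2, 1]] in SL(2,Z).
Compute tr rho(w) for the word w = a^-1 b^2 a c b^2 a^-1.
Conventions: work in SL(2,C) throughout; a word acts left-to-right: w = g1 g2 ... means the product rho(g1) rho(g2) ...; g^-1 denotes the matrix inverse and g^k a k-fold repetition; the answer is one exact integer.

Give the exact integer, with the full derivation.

-96

rho(a^-1) = [[-1, 2], [-1, 1]]
... * rho(b) = [[-1, -2], [0, -1]]  ->  [[1, 0], [1, 1]]
... * rho(b) = [[-1, -2], [0, -1]]  ->  [[-1, -2], [-1, -3]]
... * rho(a) = [[1, -2], [1, -1]]  ->  [[-3, 4], [-4, 5]]
... * rho(c) = [[9, -4], [-2, 1]]  ->  [[-35, 16], [-46, 21]]
... * rho(b) = [[-1, -2], [0, -1]]  ->  [[35, 54], [46, 71]]
... * rho(b) = [[-1, -2], [0, -1]]  ->  [[-35, -124], [-46, -163]]
... * rho(a^-1) = [[-1, 2], [-1, 1]]  ->  [[159, -194], [209, -255]]
tr = 159 + -255 = -96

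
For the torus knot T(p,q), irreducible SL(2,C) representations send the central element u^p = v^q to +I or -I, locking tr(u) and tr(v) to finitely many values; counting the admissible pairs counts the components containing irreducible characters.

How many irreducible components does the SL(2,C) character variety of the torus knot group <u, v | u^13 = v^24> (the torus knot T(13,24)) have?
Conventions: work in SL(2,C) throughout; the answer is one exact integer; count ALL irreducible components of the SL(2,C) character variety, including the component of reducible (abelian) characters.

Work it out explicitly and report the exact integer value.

139

Gamma = < u, v | u^13 = v^24 > (torus knot T(13,24)); the central element u^13 = v^24 acts as +I or -I in any irreducible SL(2,C) representation.
This locks tr(u) to 2*cos(pi*alpha/13), alpha in 1..12, and tr(v) to 2*cos(pi*beta/24), beta in 1..23, on each component of irreducible characters.
The two central values (-1)^alpha I and (-1)^beta I must be the same matrix, so alpha and beta share a parity.
count pairs: odd alpha (6 choices) x odd beta (12), plus even alpha (6) x even beta (11): 6*12 + 6*11 = 138.
Total: 138 irreducible-character components + 1 reducible (abelian) component = 139.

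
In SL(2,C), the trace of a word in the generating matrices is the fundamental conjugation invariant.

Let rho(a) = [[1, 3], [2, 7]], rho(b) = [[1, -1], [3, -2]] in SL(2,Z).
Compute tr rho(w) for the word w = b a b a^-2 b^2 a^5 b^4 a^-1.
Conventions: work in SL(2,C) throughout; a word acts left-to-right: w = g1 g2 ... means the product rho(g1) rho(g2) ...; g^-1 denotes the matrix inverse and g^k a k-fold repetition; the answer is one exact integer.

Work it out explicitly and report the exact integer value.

rho(b) = [[1, -1], [3, -2]]
... * rho(a) = [[1, 3], [2, 7]]  ->  [[-1, -4], [-1, -5]]
... * rho(b) = [[1, -1], [3, -2]]  ->  [[-13, 9], [-16, 11]]
... * rho(a^-1) = [[7, -3], [-2, 1]]  ->  [[-109, 48], [-134, 59]]
... * rho(a^-1) = [[7, -3], [-2, 1]]  ->  [[-859, 375], [-1056, 461]]
... * rho(b) = [[1, -1], [3, -2]]  ->  [[266, 109], [327, 134]]
... * rho(b) = [[1, -1], [3, -2]]  ->  [[593, -484], [729, -595]]
... * rho(a) = [[1, 3], [2, 7]]  ->  [[-375, -1609], [-461, -1978]]
... * rho(a) = [[1, 3], [2, 7]]  ->  [[-3593, -12388], [-4417, -15229]]
... * rho(a) = [[1, 3], [2, 7]]  ->  [[-28369, -97495], [-34875, -119854]]
... * rho(a) = [[1, 3], [2, 7]]  ->  [[-223359, -767572], [-274583, -943603]]
... * rho(a) = [[1, 3], [2, 7]]  ->  [[-1758503, -6043081], [-2161789, -7428970]]
... * rho(b) = [[1, -1], [3, -2]]  ->  [[-19887746, 13844665], [-24448699, 17019729]]
... * rho(b) = [[1, -1], [3, -2]]  ->  [[21646249, -7801584], [26610488, -9590759]]
... * rho(b) = [[1, -1], [3, -2]]  ->  [[-1758503, -6043081], [-2161789, -7428970]]
... * rho(b) = [[1, -1], [3, -2]]  ->  [[-19887746, 13844665], [-24448699, 17019729]]
... * rho(a^-1) = [[7, -3], [-2, 1]]  ->  [[-166903552, 73507903], [-205180351, 90365826]]
tr = -166903552 + 90365826 = -76537726

-76537726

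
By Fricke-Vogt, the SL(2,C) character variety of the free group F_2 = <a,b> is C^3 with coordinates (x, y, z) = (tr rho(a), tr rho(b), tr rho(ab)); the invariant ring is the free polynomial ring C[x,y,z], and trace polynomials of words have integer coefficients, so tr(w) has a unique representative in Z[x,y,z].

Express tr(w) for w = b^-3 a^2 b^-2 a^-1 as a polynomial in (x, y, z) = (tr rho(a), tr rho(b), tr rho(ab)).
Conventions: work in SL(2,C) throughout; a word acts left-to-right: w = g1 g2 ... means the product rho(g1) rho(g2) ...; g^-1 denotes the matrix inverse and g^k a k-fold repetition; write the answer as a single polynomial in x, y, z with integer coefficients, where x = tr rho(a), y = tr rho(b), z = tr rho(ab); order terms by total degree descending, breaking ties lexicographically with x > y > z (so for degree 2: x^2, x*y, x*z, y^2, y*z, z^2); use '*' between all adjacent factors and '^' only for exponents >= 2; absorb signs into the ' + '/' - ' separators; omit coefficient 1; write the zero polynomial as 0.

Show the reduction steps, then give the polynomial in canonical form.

use: trace(a^2) = trace(a)*trace(a) - trace(1) = x^2 - 2
use: trace(a^2 b) = trace(a)*trace(b a) - trace(b) = x*z - y
use: trace(b^-1 a^2) = trace(a^2)*trace(b) - trace(a^2 b) = x^2*y - x*z - y
trace(a^2 b^-2) = trace(b^-1 a^2)*trace(b) - trace(b^-1 a^2 b) = x^2*y^2 - x*y*z - x^2 - y^2 + 2
apply: trace(a^2 b^-3) = trace(a^2 b^-2)*trace(b) - trace(a^2 b^-1) = x^2*y^3 - x*y^2*z - 2*x^2*y - y^3 + x*z + 3*y
trace(b^-3 a^2 b^-1) = trace(a^2 b^-3)*trace(b) - trace(a^2 b^-2) = x^2*y^4 - x*y^3*z - 3*x^2*y^2 - y^4 + 2*x*y*z + x^2 + 4*y^2 - 2
apply: trace(a^3) = trace(a)*trace(a^2) - trace(a) = x^3 - 3*x
apply: trace(a^3 b) = trace(a)*trace(b a^2) - trace(b a) = x^2*z - x*y - z
use: trace(a b^-1 a^2) = trace(a^3)*trace(b) - trace(a^3 b) = x^3*y - x^2*z - 2*x*y + z
trace(b a b a) = trace(a b)*trace(a b) - trace(1)   [split at repeated a] = z^2 - 2
use: trace(b a b) = trace(b)*trace(a b) - trace(a) = y*z - x
apply: trace(a^2 b a b) = trace(a)*trace(b a b a) - trace(b a b) = x*z^2 - y*z - x
trace(a b^-1 a^2 b) = trace(a^2 b a)*trace(b) - trace(a^2 b a b) = x^2*y*z - x*y^2 - x*z^2 + x
trace(b^-1 a^2 b^-1 a) = trace(a b^-1 a^2)*trace(b) - trace(a b^-1 a^2 b) = x^3*y^2 - 2*x^2*y*z - x*y^2 + x*z^2 + y*z - x
trace(b^-1 a^2 b^-1 a b^-1) = trace(b^-1 a^2 b^-1 a)*trace(b) - trace(b^-1 a^2 b^-1 a b) = x^3*y^3 - 2*x^2*y^2*z - x^3*y - x*y^3 + x*y*z^2 + x^2*z + y^2*z + x*y - z
apply: trace(b^-3 a^2 b^-1 a) = trace(b^-1 a^2 b^-1 a b^-1)*trace(b) - trace(b^-1 a^2 b^-1 a) = x^3*y^4 - 2*x^2*y^3*z - 2*x^3*y^2 - x*y^4 + x*y^2*z^2 + 3*x^2*y*z + y^3*z + 2*x*y^2 - x*z^2 - 2*y*z + x
trace(b^-1 a^-1 b^-3 a^2) = trace(b^-3 a^2 b^-1)*trace(a) - trace(b^-3 a^2 b^-1 a) = x^2*y^3*z - x^3*y^2 - x*y^2*z^2 - x^2*y*z - y^3*z + x^3 + 2*x*y^2 + x*z^2 + 2*y*z - 3*x
use: trace(a b^-1) = trace(a)*trace(b) - trace(a b) = x*y - z
apply: trace(b^-2 a) = trace(a b^-1)*trace(b) - trace(a) = x*y^2 - y*z - x
use: trace(b^-3 a) = trace(b^-2 a)*trace(b) - trace(b^-2 a b) = x*y^3 - y^2*z - 2*x*y + z
trace(b^-3 a^2 b^-2 a^-1) = trace(b^-1 a^-1 b^-3 a^2)*trace(b) - trace(b^-1 a^-1 b^-3 a^2 b) = x^2*y^4*z - x^3*y^3 - x*y^3*z^2 - x^2*y^2*z - y^4*z + x^3*y + x*y^3 + x*y*z^2 + 3*y^2*z - x*y - z

x^2*y^4*z - x^3*y^3 - x*y^3*z^2 - x^2*y^2*z - y^4*z + x^3*y + x*y^3 + x*y*z^2 + 3*y^2*z - x*y - z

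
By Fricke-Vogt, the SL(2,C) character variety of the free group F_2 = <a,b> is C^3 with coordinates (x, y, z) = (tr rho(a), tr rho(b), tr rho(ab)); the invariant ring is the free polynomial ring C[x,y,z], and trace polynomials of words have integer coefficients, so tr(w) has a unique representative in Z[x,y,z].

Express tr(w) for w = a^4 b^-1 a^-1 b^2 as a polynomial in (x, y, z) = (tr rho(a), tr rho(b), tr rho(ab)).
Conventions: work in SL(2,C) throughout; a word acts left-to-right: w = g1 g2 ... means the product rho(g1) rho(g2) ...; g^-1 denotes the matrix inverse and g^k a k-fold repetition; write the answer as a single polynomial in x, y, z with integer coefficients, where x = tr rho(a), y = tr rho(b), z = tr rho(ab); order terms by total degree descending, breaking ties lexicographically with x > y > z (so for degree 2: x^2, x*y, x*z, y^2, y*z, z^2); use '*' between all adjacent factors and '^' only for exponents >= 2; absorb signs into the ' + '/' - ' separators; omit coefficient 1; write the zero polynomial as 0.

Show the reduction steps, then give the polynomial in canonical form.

trace(a^2 b) = trace(a)*trace(b a) - trace(b)  (reduce the a square) = x*z - y
apply: trace(a^2) = trace(a)*trace(a) - trace(1)  (reduce the a square) = x^2 - 2
use: trace(a b^2 a) = trace(b)*trace(a^2 b) - trace(a^2)  (reduce the b square) = x*y*z - x^2 - y^2 + 2
apply: trace(a b^2) = trace(b)*trace(a b) - trace(a)  (reduce the b square) = y*z - x
use: trace(b^2 a^3) = trace(a)*trace(a b^2 a) - trace(a b^2)  (reduce the a square) = x^2*y*z - x^3 - x*y^2 - y*z + 3*x
use: trace(a b^3 a) = trace(b)*trace(b a^2 b) - trace(b a^2)  (reduce the b square) = x*y^2*z - x^2*y - y^3 - x*z + 3*y
use: trace(a b^3) = trace(b)*trace(a b^2) - trace(a b)  (reduce the b square) = y^2*z - x*y - z
trace(b^3 a^3) = trace(a)*trace(a b^3 a) - trace(a b^3)  (reduce the a square) = x^2*y^2*z - x^3*y - x*y^3 - x^2*z - y^2*z + 4*x*y + z
trace(b^2 a^4 b) = trace(a)*trace(b^3 a^3) - trace(b^3 a^2)  (reduce the a square) = x^3*y^2*z - x^4*y - x^2*y^3 - x^3*z - 2*x*y^2*z + 5*x^2*y + y^3 + 2*x*z - 3*y
trace(b a b a) = trace(b a)*trace(b a) - trace(1)  (split on b) = z^2 - 2
trace(a b a b a) = trace(a)*trace(b a b a) - trace(b a b)  (reduce the a square) = x*z^2 - y*z - x
use: trace(a^3 b a b) = trace(a)*trace(a b a b a) - trace(a b a b)  (reduce the a square) = x^2*z^2 - x*y*z - x^2 - z^2 + 2
trace(a^2 b a) = trace(a)*trace(b a^2) - trace(b a)  (reduce the a square) = x^2*z - x*y - z
apply: trace(a^3 b a) = trace(a)*trace(a^2 b a) - trace(a^2 b)  (reduce the a square) = x^3*z - x^2*y - 2*x*z + y
apply: trace(a b a b^2 a^2) = trace(b)*trace(a^3 b a b) - trace(a^3 b a)  (reduce the b square) = x^2*y*z^2 - x^3*z - x*y^2*z - y*z^2 + 2*x*z + y
apply: trace(b a b^2 a) = trace(b)*trace(a b a b) - trace(a b a)  (reduce the b square) = y*z^2 - x*z - y
apply: trace(a b a b^2 a) = trace(a)*trace(b a b^2 a) - trace(b a b^2)  (reduce the a square) = x*y*z^2 - x^2*z - y^2*z + z
apply: trace(b^2 a^4 b a) = trace(a)*trace(a b a b^2 a^2) - trace(a b a b^2 a)  (reduce the a square) = x^3*y*z^2 - x^4*z - x^2*y^2*z - 2*x*y*z^2 + 3*x^2*z + y^2*z + x*y - z
use: trace(a^-1 b^2 a^4 b) = trace(b^2 a^4 b)*trace(a) - trace(b^2 a^4 b a)  (eliminate a^-1) = x^4*y^2*z - x^5*y - x^3*y^3 - x^3*y*z^2 - x^2*y^2*z + 5*x^3*y + x*y^3 + 2*x*y*z^2 - x^2*z - y^2*z - 4*x*y + z
trace(a^4 b^-1 a^-1 b^2) = trace(a^-1 b^2 a^4)*trace(b) - trace(a^-1 b^2 a^4 b)  (eliminate b^-1) = -x^4*y^2*z + x^5*y + x^3*y^3 + x^3*y*z^2 + 2*x^2*y^2*z - 6*x^3*y - 2*x*y^3 - 2*x*y*z^2 + x^2*z + 7*x*y - z

-x^4*y^2*z + x^5*y + x^3*y^3 + x^3*y*z^2 + 2*x^2*y^2*z - 6*x^3*y - 2*x*y^3 - 2*x*y*z^2 + x^2*z + 7*x*y - z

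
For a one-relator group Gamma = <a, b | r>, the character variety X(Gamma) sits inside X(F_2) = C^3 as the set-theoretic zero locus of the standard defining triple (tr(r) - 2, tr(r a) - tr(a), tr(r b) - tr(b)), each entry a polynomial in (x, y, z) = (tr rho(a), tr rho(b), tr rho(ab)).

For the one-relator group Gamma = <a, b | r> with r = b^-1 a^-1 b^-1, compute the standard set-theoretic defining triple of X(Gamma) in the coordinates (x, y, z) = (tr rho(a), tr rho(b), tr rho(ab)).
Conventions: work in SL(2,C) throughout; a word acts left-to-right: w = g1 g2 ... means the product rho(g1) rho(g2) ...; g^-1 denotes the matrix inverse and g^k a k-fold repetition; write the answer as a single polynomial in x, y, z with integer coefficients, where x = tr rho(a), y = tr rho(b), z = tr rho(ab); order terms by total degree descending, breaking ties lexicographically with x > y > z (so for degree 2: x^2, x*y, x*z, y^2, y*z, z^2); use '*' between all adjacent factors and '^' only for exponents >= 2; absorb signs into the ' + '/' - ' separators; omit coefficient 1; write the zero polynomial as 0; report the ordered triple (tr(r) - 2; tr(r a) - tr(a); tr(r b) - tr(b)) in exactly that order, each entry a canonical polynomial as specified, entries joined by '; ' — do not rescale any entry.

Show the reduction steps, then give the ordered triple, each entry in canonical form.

y*z - x - 2; x*y*z - x^2 - z^2 - x + 2; -y + z

so tr(a^-1) = tr(a) = x
reduce: tr(a^-1 b) = tr(b)*tr(a) - tr(b a) = x*y - z
so tr(b^-1 a^-1) = tr(a^-1)*tr(b) - tr(a^-1 b) = z
tr(b^-1 a^-1 b^-1) = tr(b^-1 a^-1)*tr(b) - tr(b^-1 a^-1 b) = y*z - x
tr(b^-1 a b^-1) = tr(a b^-1)*tr(b) - tr(a) = x*y^2 - y*z - x
so tr(a^2) = tr(a)*tr(a) - tr(1) = x^2 - 2
tr(a^2 b) = tr(a)*tr(b a) - tr(b) = x*z - y
tr(a b^-1 a) = tr(a^2)*tr(b) - tr(a^2 b) = x^2*y - x*z - y
so tr(a b a b) = tr(a b)*tr(a b) - tr(1)   [split at repeated a] = z^2 - 2
tr(a b^-1 a b) = tr(a b a)*tr(b) - tr(a b a b) = x*y*z - y^2 - z^2 + 2
so tr(b^-1 a b^-1 a) = tr(a b^-1 a)*tr(b) - tr(a b^-1 a b) = x^2*y^2 - 2*x*y*z + z^2 - 2
tr(b^-1 a^-1 b^-1 a) = tr(b^-1 a b^-1)*tr(a) - tr(b^-1 a b^-1 a) = x*y*z - x^2 - z^2 + 2
assemble the triple (tr(r) - 2; tr(r a) - x; tr(r b) - y)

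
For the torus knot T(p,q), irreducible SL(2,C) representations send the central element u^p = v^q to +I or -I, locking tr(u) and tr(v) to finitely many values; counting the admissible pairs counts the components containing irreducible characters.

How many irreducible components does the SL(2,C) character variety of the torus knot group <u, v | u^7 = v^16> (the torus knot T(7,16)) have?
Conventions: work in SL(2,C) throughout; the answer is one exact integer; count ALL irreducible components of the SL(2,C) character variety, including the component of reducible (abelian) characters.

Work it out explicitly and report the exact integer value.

46

In the torus knot group T(7,16), u^7 = v^16 is central, so an irreducible representation sends it to +I or -I (Schur).
So on each irreducible component the traces are pinned: tr(u) = 2*cos(pi*alpha/7) with 1 <= alpha <= 6, tr(v) = 2*cos(pi*beta/16) with 1 <= beta <= 15.
The two central values (-1)^alpha I and (-1)^beta I must be the same matrix, so alpha and beta share a parity.
Counting: 3 odd alphas x 8 odd betas + 3 even alphas x 7 even betas = 24 + 21 = 45.
That is 45 components of irreducible characters, and with the reducible (abelian) component the total is 46.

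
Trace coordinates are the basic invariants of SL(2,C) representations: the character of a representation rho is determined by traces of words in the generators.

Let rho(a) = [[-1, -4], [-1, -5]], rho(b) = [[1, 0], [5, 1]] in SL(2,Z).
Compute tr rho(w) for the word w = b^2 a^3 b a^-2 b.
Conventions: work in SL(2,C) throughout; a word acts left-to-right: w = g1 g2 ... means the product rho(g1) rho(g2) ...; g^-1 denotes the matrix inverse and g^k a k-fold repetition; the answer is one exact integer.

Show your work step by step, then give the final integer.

251914

rho(b) = [[1, 0], [5, 1]]
... * rho(b) = [[1, 0], [5, 1]]  ->  [[1, 0], [10, 1]]
... * rho(a) = [[-1, -4], [-1, -5]]  ->  [[-1, -4], [-11, -45]]
... * rho(a) = [[-1, -4], [-1, -5]]  ->  [[5, 24], [56, 269]]
... * rho(a) = [[-1, -4], [-1, -5]]  ->  [[-29, -140], [-325, -1569]]
... * rho(b) = [[1, 0], [5, 1]]  ->  [[-729, -140], [-8170, -1569]]
... * rho(a^-1) = [[-5, 4], [1, -1]]  ->  [[3505, -2776], [39281, -31111]]
... * rho(a^-1) = [[-5, 4], [1, -1]]  ->  [[-20301, 16796], [-227516, 188235]]
... * rho(b) = [[1, 0], [5, 1]]  ->  [[63679, 16796], [713659, 188235]]
tr = 63679 + 188235 = 251914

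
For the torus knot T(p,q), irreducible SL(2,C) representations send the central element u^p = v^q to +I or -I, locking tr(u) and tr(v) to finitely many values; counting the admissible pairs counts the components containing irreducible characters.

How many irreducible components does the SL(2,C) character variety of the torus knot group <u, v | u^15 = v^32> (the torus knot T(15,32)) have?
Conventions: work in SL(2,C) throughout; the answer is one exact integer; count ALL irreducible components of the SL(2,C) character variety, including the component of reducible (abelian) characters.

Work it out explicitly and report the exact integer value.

218

In the torus knot group T(15,32), u^15 = v^32 is central, so an irreducible representation sends it to +I or -I (Schur).
On an irreducible component, tr(u) is locked at 2*cos(pi*alpha/15) for some alpha in 1..14, and tr(v) at 2*cos(pi*beta/32) for some beta in 1..31.
u^15 = (-1)^alpha I and v^32 = (-1)^beta I must agree, so alpha and beta have equal parity.
Enumerate parity-matched pairs: 7*16 odd-odd plus 7*15 even-even gives 217.
Total: 217 irreducible-character components + 1 reducible (abelian) component = 218.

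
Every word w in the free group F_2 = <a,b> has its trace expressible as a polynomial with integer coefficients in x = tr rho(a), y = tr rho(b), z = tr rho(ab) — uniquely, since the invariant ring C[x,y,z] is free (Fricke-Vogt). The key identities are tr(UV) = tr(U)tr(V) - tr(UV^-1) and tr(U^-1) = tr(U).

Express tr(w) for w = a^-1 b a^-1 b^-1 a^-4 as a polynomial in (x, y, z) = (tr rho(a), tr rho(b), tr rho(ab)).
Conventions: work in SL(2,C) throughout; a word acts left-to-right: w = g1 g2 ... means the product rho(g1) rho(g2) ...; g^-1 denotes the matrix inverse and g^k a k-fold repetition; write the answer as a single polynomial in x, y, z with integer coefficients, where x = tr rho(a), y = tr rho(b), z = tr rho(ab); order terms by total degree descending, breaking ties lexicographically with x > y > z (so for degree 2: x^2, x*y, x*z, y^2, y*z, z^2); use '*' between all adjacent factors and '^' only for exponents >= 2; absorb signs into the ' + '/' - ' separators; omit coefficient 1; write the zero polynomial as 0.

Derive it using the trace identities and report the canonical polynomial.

trace(a^-1) = trace(a) = x
trace(a^-2) = trace(a^-1) * trace(a) - trace(1)   [inverse elimination on a] = x^2 - 2
trace(a b a) = trace(a) * trace(b a) - trace(b)   [square of a] = x*z - y
trace(a b a b) = trace(b a) * trace(b a) - trace(1)   [split at a repeated b] = z^2 - 2
trace(b a b^-1 a) = trace(a b a) * trace(b) - trace(a b a b)   [inverse elimination on b] = x*y*z - y^2 - z^2 + 2
trace(b a b^-1 a^-1) = trace(b a b^-1) * trace(a) - trace(b a b^-1 a)   [inverse elimination on a] = -x*y*z + x^2 + y^2 + z^2 - 2
trace(b^-1 a^-2 b a) = trace(b a b^-1 a^-1) * trace(a) - trace(b a b^-1)   [inverse elimination on a] = -x^2*y*z + x^3 + x*y^2 + x*z^2 - 3*x
trace(b a^-1 b^-1 a^-2) = trace(b^-1 a^-2 b) * trace(a) - trace(b^-1 a^-2 b a)   [inverse elimination on a] = x^2*y*z - x*y^2 - x*z^2 + x
trace(a^-3 b a^-1 b^-1) = trace(b a^-1 b^-1 a^-2) * trace(a) - trace(b a^-1 b^-1 a^-1)   [inverse elimination on a] = x^3*y*z - x^2*y^2 - x^2*z^2 - x*y*z + x^2 + y^2 + z^2 - 2
trace(a^-1 b a^-1 b^-1 a^-3) = trace(a^-3 b a^-1 b^-1) * trace(a) - trace(a^-3 b a^-1 b^-1 a)   [inverse elimination on a] = x^4*y*z - x^3*y^2 - x^3*z^2 - 2*x^2*y*z + x^3 + 2*x*y^2 + 2*x*z^2 - 3*x
trace(a^-1 b a^-1 b^-1 a^-4) = trace(a^-1 b a^-1 b^-1 a^-3) * trace(a) - trace(a^-1 b a^-1 b^-1 a^-2)   [inverse elimination on a] = x^5*y*z - x^4*y^2 - x^4*z^2 - 3*x^3*y*z + x^4 + 3*x^2*y^2 + 3*x^2*z^2 + x*y*z - 4*x^2 - y^2 - z^2 + 2

x^5*y*z - x^4*y^2 - x^4*z^2 - 3*x^3*y*z + x^4 + 3*x^2*y^2 + 3*x^2*z^2 + x*y*z - 4*x^2 - y^2 - z^2 + 2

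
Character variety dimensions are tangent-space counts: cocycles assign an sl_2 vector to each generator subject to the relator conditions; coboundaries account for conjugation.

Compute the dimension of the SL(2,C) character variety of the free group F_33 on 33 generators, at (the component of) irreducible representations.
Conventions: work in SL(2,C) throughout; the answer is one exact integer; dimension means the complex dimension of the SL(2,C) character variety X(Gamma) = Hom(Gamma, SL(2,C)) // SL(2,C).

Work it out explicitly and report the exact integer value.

96

The free group F_33: 33 generators, no relators.
So Z^1 = (sl_2)^33 in full: dim Z^1 = 99.
dim B^1 = 3: the coboundary map is injective because an irreducible image has centralizer 0 in sl_2.
dim X = dim H^1 = dim Z^1 - dim B^1 = 99 - 3 = 96.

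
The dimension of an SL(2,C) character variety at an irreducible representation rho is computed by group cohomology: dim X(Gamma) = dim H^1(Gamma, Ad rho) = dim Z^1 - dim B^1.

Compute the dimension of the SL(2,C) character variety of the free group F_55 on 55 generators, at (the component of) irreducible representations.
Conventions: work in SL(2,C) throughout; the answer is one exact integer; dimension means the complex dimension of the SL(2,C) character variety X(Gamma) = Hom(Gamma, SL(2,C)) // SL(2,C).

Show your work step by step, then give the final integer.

162

Gamma = F_55 has 55 generators and no relators.
A cocycle picks one sl_2 vector per generator freely, giving dim Z^1 = 3*55 = 165.
At an irreducible rho the centralizer of the image in sl_2 is 0, so the coboundary map sl_2 -> Z^1 is injective: dim B^1 = 3.
dim X = dim H^1 = dim Z^1 - dim B^1 = 165 - 3 = 162.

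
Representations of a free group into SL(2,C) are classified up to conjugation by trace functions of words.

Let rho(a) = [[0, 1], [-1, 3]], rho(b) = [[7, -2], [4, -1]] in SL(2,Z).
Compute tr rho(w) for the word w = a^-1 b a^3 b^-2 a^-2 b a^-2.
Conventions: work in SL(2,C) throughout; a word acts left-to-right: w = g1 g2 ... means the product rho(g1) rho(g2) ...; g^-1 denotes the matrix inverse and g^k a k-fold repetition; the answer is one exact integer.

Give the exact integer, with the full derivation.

-58777

rho(a^-1) = [[3, -1], [1, 0]]
... * rho(b) = [[7, -2], [4, -1]]  ->  [[17, -5], [7, -2]]
... * rho(a) = [[0, 1], [-1, 3]]  ->  [[5, 2], [2, 1]]
... * rho(a) = [[0, 1], [-1, 3]]  ->  [[-2, 11], [-1, 5]]
... * rho(a) = [[0, 1], [-1, 3]]  ->  [[-11, 31], [-5, 14]]
... * rho(b^-1) = [[-1, 2], [-4, 7]]  ->  [[-113, 195], [-51, 88]]
... * rho(b^-1) = [[-1, 2], [-4, 7]]  ->  [[-667, 1139], [-301, 514]]
... * rho(a^-1) = [[3, -1], [1, 0]]  ->  [[-862, 667], [-389, 301]]
... * rho(a^-1) = [[3, -1], [1, 0]]  ->  [[-1919, 862], [-866, 389]]
... * rho(b) = [[7, -2], [4, -1]]  ->  [[-9985, 2976], [-4506, 1343]]
... * rho(a^-1) = [[3, -1], [1, 0]]  ->  [[-26979, 9985], [-12175, 4506]]
... * rho(a^-1) = [[3, -1], [1, 0]]  ->  [[-70952, 26979], [-32019, 12175]]
tr = -70952 + 12175 = -58777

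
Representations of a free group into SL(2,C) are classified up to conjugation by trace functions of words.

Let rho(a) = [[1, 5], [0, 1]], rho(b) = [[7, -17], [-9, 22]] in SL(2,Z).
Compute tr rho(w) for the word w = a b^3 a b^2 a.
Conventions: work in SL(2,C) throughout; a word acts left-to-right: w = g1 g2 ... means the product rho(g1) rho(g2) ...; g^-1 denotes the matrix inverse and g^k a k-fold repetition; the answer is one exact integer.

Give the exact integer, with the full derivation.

rho(a) = [[1, 5], [0, 1]]
... * rho(b) = [[7, -17], [-9, 22]]  ->  [[-38, 93], [-9, 22]]
... * rho(b) = [[7, -17], [-9, 22]]  ->  [[-1103, 2692], [-261, 637]]
... * rho(b) = [[7, -17], [-9, 22]]  ->  [[-31949, 77975], [-7560, 18451]]
... * rho(a) = [[1, 5], [0, 1]]  ->  [[-31949, -81770], [-7560, -19349]]
... * rho(b) = [[7, -17], [-9, 22]]  ->  [[512287, -1255807], [121221, -297158]]
... * rho(b) = [[7, -17], [-9, 22]]  ->  [[14888272, -36336633], [3522969, -8598233]]
... * rho(a) = [[1, 5], [0, 1]]  ->  [[14888272, 38104727], [3522969, 9016612]]
tr = 14888272 + 9016612 = 23904884

23904884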